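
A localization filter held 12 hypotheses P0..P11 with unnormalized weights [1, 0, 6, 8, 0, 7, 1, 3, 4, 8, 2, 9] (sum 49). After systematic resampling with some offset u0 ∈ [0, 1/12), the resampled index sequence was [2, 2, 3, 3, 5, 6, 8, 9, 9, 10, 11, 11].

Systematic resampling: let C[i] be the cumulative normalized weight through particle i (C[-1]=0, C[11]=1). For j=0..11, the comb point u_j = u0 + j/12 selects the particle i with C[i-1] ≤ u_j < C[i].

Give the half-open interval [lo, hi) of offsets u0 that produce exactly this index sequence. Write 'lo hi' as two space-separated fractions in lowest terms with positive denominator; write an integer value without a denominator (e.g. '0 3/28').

C = [1/49, 1/49, 1/7, 15/49, 15/49, 22/49, 23/49, 26/49, 30/49, 38/49, 40/49, 1]
j=0 picked index 2: u0 ∈ [1/49, 1/7)
j=1 picked index 2: u0 ∈ [-37/588, 5/84)
j=2 picked index 3: u0 ∈ [-1/42, 41/294)
j=3 picked index 3: u0 ∈ [-3/28, 11/196)
j=4 picked index 5: u0 ∈ [-4/147, 17/147)
j=5 picked index 6: u0 ∈ [19/588, 31/588)
j=6 picked index 8: u0 ∈ [3/98, 11/98)
j=7 picked index 9: u0 ∈ [17/588, 113/588)
j=8 picked index 9: u0 ∈ [-8/147, 16/147)
j=9 picked index 10: u0 ∈ [5/196, 13/196)
j=10 picked index 11: u0 ∈ [-5/294, 1/6)
j=11 picked index 11: u0 ∈ [-59/588, 1/12)
intersection: [19/588, 31/588)

19/588 31/588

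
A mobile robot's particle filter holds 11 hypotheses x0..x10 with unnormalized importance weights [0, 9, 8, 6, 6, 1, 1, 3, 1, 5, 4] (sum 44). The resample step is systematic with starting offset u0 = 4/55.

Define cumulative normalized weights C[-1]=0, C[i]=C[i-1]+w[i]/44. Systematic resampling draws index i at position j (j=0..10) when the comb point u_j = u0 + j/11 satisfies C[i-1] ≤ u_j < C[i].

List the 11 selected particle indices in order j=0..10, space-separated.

1 1 2 2 3 4 4 7 9 9 10

C = [0, 9/44, 17/44, 23/44, 29/44, 15/22, 31/44, 17/22, 35/44, 10/11, 1]
j=0: u_0=4/55 ∈ [0, 9/44) → index 1
j=1: u_1=9/55 ∈ [0, 9/44) → index 1
j=2: u_2=14/55 ∈ [9/44, 17/44) → index 2
j=3: u_3=19/55 ∈ [9/44, 17/44) → index 2
j=4: u_4=24/55 ∈ [17/44, 23/44) → index 3
j=5: u_5=29/55 ∈ [23/44, 29/44) → index 4
j=6: u_6=34/55 ∈ [23/44, 29/44) → index 4
j=7: u_7=39/55 ∈ [31/44, 17/22) → index 7
j=8: u_8=4/5 ∈ [35/44, 10/11) → index 9
j=9: u_9=49/55 ∈ [35/44, 10/11) → index 9
j=10: u_10=54/55 ∈ [10/11, 1) → index 10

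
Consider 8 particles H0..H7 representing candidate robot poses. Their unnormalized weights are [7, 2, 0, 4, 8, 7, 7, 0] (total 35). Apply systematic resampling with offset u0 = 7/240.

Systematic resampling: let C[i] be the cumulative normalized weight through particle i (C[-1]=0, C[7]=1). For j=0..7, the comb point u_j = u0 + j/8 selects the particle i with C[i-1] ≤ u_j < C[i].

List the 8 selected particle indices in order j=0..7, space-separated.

C = [1/5, 9/35, 9/35, 13/35, 3/5, 4/5, 1, 1]
j=0: u_0=7/240 ∈ [0, 1/5) → index 0
j=1: u_1=37/240 ∈ [0, 1/5) → index 0
j=2: u_2=67/240 ∈ [9/35, 13/35) → index 3
j=3: u_3=97/240 ∈ [13/35, 3/5) → index 4
j=4: u_4=127/240 ∈ [13/35, 3/5) → index 4
j=5: u_5=157/240 ∈ [3/5, 4/5) → index 5
j=6: u_6=187/240 ∈ [3/5, 4/5) → index 5
j=7: u_7=217/240 ∈ [4/5, 1) → index 6

0 0 3 4 4 5 5 6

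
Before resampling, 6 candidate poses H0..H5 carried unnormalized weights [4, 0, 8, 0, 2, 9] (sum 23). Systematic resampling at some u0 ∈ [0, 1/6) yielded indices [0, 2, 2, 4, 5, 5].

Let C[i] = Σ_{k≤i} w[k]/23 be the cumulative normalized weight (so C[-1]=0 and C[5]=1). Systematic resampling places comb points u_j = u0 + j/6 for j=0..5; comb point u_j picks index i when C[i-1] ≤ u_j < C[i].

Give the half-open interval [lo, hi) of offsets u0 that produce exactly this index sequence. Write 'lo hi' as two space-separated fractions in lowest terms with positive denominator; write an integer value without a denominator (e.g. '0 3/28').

1/46 5/46

C = [4/23, 4/23, 12/23, 12/23, 14/23, 1]
j=0 picked index 0: u0 ∈ [0, 4/23)
j=1 picked index 2: u0 ∈ [1/138, 49/138)
j=2 picked index 2: u0 ∈ [-11/69, 13/69)
j=3 picked index 4: u0 ∈ [1/46, 5/46)
j=4 picked index 5: u0 ∈ [-4/69, 1/3)
j=5 picked index 5: u0 ∈ [-31/138, 1/6)
intersection: [1/46, 5/46)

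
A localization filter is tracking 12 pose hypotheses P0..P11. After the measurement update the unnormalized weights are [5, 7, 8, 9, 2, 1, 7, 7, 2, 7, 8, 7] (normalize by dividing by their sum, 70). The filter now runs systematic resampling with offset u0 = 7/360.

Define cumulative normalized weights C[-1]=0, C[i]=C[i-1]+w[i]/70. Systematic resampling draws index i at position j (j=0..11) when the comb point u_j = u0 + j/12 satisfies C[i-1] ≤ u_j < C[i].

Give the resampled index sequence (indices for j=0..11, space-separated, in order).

0 1 2 2 3 4 6 7 9 9 10 11

C = [1/14, 6/35, 2/7, 29/70, 31/70, 16/35, 39/70, 23/35, 24/35, 11/14, 9/10, 1]
j=0: u_0=7/360 ∈ [0, 1/14) → index 0
j=1: u_1=37/360 ∈ [1/14, 6/35) → index 1
j=2: u_2=67/360 ∈ [6/35, 2/7) → index 2
j=3: u_3=97/360 ∈ [6/35, 2/7) → index 2
j=4: u_4=127/360 ∈ [2/7, 29/70) → index 3
j=5: u_5=157/360 ∈ [29/70, 31/70) → index 4
j=6: u_6=187/360 ∈ [16/35, 39/70) → index 6
j=7: u_7=217/360 ∈ [39/70, 23/35) → index 7
j=8: u_8=247/360 ∈ [24/35, 11/14) → index 9
j=9: u_9=277/360 ∈ [24/35, 11/14) → index 9
j=10: u_10=307/360 ∈ [11/14, 9/10) → index 10
j=11: u_11=337/360 ∈ [9/10, 1) → index 11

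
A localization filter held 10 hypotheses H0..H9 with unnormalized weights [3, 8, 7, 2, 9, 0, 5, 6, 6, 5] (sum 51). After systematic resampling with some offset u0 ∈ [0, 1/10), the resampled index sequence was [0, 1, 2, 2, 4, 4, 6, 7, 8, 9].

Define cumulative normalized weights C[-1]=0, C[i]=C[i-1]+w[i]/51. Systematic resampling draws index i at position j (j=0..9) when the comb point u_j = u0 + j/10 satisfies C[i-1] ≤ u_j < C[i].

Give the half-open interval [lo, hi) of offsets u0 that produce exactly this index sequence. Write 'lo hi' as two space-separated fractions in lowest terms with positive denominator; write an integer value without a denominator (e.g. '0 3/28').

C = [1/17, 11/51, 6/17, 20/51, 29/51, 29/51, 2/3, 40/51, 46/51, 1]
j=0 picked index 0: u0 ∈ [0, 1/17)
j=1 picked index 1: u0 ∈ [-7/170, 59/510)
j=2 picked index 2: u0 ∈ [4/255, 13/85)
j=3 picked index 2: u0 ∈ [-43/510, 9/170)
j=4 picked index 4: u0 ∈ [-2/255, 43/255)
j=5 picked index 4: u0 ∈ [-11/102, 7/102)
j=6 picked index 6: u0 ∈ [-8/255, 1/15)
j=7 picked index 7: u0 ∈ [-1/30, 43/510)
j=8 picked index 8: u0 ∈ [-4/255, 26/255)
j=9 picked index 9: u0 ∈ [1/510, 1/10)
intersection: [4/255, 9/170)

4/255 9/170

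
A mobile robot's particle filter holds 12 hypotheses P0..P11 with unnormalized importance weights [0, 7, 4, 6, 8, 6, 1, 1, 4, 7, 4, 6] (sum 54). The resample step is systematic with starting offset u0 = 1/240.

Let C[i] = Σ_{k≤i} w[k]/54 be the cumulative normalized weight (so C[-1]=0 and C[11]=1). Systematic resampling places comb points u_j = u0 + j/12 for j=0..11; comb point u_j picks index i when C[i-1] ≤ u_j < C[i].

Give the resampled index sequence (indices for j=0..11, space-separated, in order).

C = [0, 7/54, 11/54, 17/54, 25/54, 31/54, 16/27, 11/18, 37/54, 22/27, 8/9, 1]
j=0: u_0=1/240 ∈ [0, 7/54) → index 1
j=1: u_1=7/80 ∈ [0, 7/54) → index 1
j=2: u_2=41/240 ∈ [7/54, 11/54) → index 2
j=3: u_3=61/240 ∈ [11/54, 17/54) → index 3
j=4: u_4=27/80 ∈ [17/54, 25/54) → index 4
j=5: u_5=101/240 ∈ [17/54, 25/54) → index 4
j=6: u_6=121/240 ∈ [25/54, 31/54) → index 5
j=7: u_7=47/80 ∈ [31/54, 16/27) → index 6
j=8: u_8=161/240 ∈ [11/18, 37/54) → index 8
j=9: u_9=181/240 ∈ [37/54, 22/27) → index 9
j=10: u_10=67/80 ∈ [22/27, 8/9) → index 10
j=11: u_11=221/240 ∈ [8/9, 1) → index 11

1 1 2 3 4 4 5 6 8 9 10 11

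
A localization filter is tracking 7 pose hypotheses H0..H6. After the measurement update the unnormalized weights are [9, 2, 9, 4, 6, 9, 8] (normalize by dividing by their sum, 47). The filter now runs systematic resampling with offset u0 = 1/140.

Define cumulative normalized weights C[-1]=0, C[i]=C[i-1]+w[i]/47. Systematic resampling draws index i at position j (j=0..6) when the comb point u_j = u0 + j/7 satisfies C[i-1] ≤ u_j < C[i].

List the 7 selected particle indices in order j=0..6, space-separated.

0 0 2 3 4 5 6

C = [9/47, 11/47, 20/47, 24/47, 30/47, 39/47, 1]
j=0: u_0=1/140 ∈ [0, 9/47) → index 0
j=1: u_1=3/20 ∈ [0, 9/47) → index 0
j=2: u_2=41/140 ∈ [11/47, 20/47) → index 2
j=3: u_3=61/140 ∈ [20/47, 24/47) → index 3
j=4: u_4=81/140 ∈ [24/47, 30/47) → index 4
j=5: u_5=101/140 ∈ [30/47, 39/47) → index 5
j=6: u_6=121/140 ∈ [39/47, 1) → index 6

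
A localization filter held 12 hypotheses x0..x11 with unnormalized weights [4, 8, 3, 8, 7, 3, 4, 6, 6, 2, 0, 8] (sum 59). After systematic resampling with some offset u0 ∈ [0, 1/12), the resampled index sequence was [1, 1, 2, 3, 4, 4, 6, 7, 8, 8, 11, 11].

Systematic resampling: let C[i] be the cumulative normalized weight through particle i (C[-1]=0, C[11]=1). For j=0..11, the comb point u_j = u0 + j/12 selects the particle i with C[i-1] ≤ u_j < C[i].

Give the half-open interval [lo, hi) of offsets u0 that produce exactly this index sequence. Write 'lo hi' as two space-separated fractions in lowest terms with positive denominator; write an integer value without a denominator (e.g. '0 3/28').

C = [4/59, 12/59, 15/59, 23/59, 30/59, 33/59, 37/59, 43/59, 49/59, 51/59, 51/59, 1]
j=0 picked index 1: u0 ∈ [4/59, 12/59)
j=1 picked index 1: u0 ∈ [-11/708, 85/708)
j=2 picked index 2: u0 ∈ [13/354, 31/354)
j=3 picked index 3: u0 ∈ [1/236, 33/236)
j=4 picked index 4: u0 ∈ [10/177, 31/177)
j=5 picked index 4: u0 ∈ [-19/708, 65/708)
j=6 picked index 6: u0 ∈ [7/118, 15/118)
j=7 picked index 7: u0 ∈ [31/708, 103/708)
j=8 picked index 8: u0 ∈ [11/177, 29/177)
j=9 picked index 8: u0 ∈ [-5/236, 19/236)
j=10 picked index 11: u0 ∈ [11/354, 1/6)
j=11 picked index 11: u0 ∈ [-37/708, 1/12)
intersection: [4/59, 19/236)

4/59 19/236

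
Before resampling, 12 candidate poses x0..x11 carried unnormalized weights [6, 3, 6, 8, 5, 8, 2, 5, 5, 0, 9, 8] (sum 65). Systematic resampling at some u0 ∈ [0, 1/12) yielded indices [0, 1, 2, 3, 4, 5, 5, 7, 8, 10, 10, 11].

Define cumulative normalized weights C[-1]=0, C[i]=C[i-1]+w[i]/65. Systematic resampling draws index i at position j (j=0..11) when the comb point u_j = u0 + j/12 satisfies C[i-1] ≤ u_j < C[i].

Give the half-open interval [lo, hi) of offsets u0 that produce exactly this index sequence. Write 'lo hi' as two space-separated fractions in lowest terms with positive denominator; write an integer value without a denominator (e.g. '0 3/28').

C = [6/65, 9/65, 3/13, 23/65, 28/65, 36/65, 38/65, 43/65, 48/65, 48/65, 57/65, 1]
j=0 picked index 0: u0 ∈ [0, 6/65)
j=1 picked index 1: u0 ∈ [7/780, 43/780)
j=2 picked index 2: u0 ∈ [-11/390, 5/78)
j=3 picked index 3: u0 ∈ [-1/52, 27/260)
j=4 picked index 4: u0 ∈ [4/195, 19/195)
j=5 picked index 5: u0 ∈ [11/780, 107/780)
j=6 picked index 5: u0 ∈ [-9/130, 7/130)
j=7 picked index 7: u0 ∈ [1/780, 61/780)
j=8 picked index 8: u0 ∈ [-1/195, 14/195)
j=9 picked index 10: u0 ∈ [-3/260, 33/260)
j=10 picked index 10: u0 ∈ [-37/390, 17/390)
j=11 picked index 11: u0 ∈ [-31/780, 1/12)
intersection: [4/195, 17/390)

4/195 17/390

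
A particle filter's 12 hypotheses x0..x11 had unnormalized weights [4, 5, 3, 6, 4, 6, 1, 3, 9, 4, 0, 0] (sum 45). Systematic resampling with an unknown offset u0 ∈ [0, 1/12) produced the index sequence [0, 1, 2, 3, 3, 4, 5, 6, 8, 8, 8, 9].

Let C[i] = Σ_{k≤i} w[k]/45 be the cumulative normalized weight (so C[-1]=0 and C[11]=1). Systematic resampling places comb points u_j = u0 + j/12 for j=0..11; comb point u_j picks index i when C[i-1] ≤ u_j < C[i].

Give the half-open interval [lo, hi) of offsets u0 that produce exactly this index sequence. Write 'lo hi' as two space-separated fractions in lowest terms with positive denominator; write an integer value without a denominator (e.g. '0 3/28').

2/45 11/180

C = [4/45, 1/5, 4/15, 2/5, 22/45, 28/45, 29/45, 32/45, 41/45, 1, 1, 1]
j=0 picked index 0: u0 ∈ [0, 4/45)
j=1 picked index 1: u0 ∈ [1/180, 7/60)
j=2 picked index 2: u0 ∈ [1/30, 1/10)
j=3 picked index 3: u0 ∈ [1/60, 3/20)
j=4 picked index 3: u0 ∈ [-1/15, 1/15)
j=5 picked index 4: u0 ∈ [-1/60, 13/180)
j=6 picked index 5: u0 ∈ [-1/90, 11/90)
j=7 picked index 6: u0 ∈ [7/180, 11/180)
j=8 picked index 8: u0 ∈ [2/45, 11/45)
j=9 picked index 8: u0 ∈ [-7/180, 29/180)
j=10 picked index 8: u0 ∈ [-11/90, 7/90)
j=11 picked index 9: u0 ∈ [-1/180, 1/12)
intersection: [2/45, 11/180)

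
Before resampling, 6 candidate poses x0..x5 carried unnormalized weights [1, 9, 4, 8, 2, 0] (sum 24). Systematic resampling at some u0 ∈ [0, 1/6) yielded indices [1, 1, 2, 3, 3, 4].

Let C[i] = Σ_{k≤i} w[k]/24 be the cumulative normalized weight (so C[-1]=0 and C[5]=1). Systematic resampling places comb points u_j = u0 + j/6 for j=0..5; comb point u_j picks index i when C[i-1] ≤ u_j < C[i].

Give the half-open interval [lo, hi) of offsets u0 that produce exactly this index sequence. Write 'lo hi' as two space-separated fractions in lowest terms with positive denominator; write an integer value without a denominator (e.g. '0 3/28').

C = [1/24, 5/12, 7/12, 11/12, 1, 1]
j=0 picked index 1: u0 ∈ [1/24, 5/12)
j=1 picked index 1: u0 ∈ [-1/8, 1/4)
j=2 picked index 2: u0 ∈ [1/12, 1/4)
j=3 picked index 3: u0 ∈ [1/12, 5/12)
j=4 picked index 3: u0 ∈ [-1/12, 1/4)
j=5 picked index 4: u0 ∈ [1/12, 1/6)
intersection: [1/12, 1/6)

1/12 1/6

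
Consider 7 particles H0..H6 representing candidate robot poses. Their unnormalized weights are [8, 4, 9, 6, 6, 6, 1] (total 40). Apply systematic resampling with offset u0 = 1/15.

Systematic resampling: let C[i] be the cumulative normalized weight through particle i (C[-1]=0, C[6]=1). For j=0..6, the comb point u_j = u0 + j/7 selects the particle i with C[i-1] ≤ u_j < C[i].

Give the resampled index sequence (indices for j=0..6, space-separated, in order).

C = [1/5, 3/10, 21/40, 27/40, 33/40, 39/40, 1]
j=0: u_0=1/15 ∈ [0, 1/5) → index 0
j=1: u_1=22/105 ∈ [1/5, 3/10) → index 1
j=2: u_2=37/105 ∈ [3/10, 21/40) → index 2
j=3: u_3=52/105 ∈ [3/10, 21/40) → index 2
j=4: u_4=67/105 ∈ [21/40, 27/40) → index 3
j=5: u_5=82/105 ∈ [27/40, 33/40) → index 4
j=6: u_6=97/105 ∈ [33/40, 39/40) → index 5

0 1 2 2 3 4 5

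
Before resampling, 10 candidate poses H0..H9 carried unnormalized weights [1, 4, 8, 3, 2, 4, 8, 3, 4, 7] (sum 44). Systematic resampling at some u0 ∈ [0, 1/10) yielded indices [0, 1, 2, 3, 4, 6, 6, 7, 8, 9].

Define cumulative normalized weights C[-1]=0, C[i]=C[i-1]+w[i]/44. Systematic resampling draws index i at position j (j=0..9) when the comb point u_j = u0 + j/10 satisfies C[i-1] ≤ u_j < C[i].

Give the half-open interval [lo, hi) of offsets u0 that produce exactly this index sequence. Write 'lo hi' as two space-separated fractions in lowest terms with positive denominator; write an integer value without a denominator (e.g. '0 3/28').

0 1/110

C = [1/44, 5/44, 13/44, 4/11, 9/22, 1/2, 15/22, 3/4, 37/44, 1]
j=0 picked index 0: u0 ∈ [0, 1/44)
j=1 picked index 1: u0 ∈ [-17/220, 3/220)
j=2 picked index 2: u0 ∈ [-19/220, 21/220)
j=3 picked index 3: u0 ∈ [-1/220, 7/110)
j=4 picked index 4: u0 ∈ [-2/55, 1/110)
j=5 picked index 6: u0 ∈ [0, 2/11)
j=6 picked index 6: u0 ∈ [-1/10, 9/110)
j=7 picked index 7: u0 ∈ [-1/55, 1/20)
j=8 picked index 8: u0 ∈ [-1/20, 9/220)
j=9 picked index 9: u0 ∈ [-13/220, 1/10)
intersection: [0, 1/110)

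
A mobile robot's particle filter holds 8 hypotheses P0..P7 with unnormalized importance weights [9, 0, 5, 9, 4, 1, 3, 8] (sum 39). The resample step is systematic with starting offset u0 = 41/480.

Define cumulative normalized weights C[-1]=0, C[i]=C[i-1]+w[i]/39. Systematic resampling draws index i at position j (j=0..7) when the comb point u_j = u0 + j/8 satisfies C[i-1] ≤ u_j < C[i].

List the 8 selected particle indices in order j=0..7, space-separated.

0 0 2 3 3 5 7 7

C = [3/13, 3/13, 14/39, 23/39, 9/13, 28/39, 31/39, 1]
j=0: u_0=41/480 ∈ [0, 3/13) → index 0
j=1: u_1=101/480 ∈ [0, 3/13) → index 0
j=2: u_2=161/480 ∈ [3/13, 14/39) → index 2
j=3: u_3=221/480 ∈ [14/39, 23/39) → index 3
j=4: u_4=281/480 ∈ [14/39, 23/39) → index 3
j=5: u_5=341/480 ∈ [9/13, 28/39) → index 5
j=6: u_6=401/480 ∈ [31/39, 1) → index 7
j=7: u_7=461/480 ∈ [31/39, 1) → index 7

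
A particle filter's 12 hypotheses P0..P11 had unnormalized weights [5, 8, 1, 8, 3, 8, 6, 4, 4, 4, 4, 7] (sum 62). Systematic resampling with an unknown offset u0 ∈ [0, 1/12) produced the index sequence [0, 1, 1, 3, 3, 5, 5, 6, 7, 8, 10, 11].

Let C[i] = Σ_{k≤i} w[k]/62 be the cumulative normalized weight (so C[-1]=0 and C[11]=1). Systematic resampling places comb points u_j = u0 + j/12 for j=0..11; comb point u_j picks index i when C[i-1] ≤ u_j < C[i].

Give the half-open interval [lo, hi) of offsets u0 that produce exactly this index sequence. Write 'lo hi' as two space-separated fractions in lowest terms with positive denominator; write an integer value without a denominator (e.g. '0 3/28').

C = [5/62, 13/62, 7/31, 11/31, 25/62, 33/62, 39/62, 43/62, 47/62, 51/62, 55/62, 1]
j=0 picked index 0: u0 ∈ [0, 5/62)
j=1 picked index 1: u0 ∈ [-1/372, 47/372)
j=2 picked index 1: u0 ∈ [-8/93, 4/93)
j=3 picked index 3: u0 ∈ [-3/124, 13/124)
j=4 picked index 3: u0 ∈ [-10/93, 2/93)
j=5 picked index 5: u0 ∈ [-5/372, 43/372)
j=6 picked index 5: u0 ∈ [-3/31, 1/31)
j=7 picked index 6: u0 ∈ [-19/372, 17/372)
j=8 picked index 7: u0 ∈ [-7/186, 5/186)
j=9 picked index 8: u0 ∈ [-7/124, 1/124)
j=10 picked index 10: u0 ∈ [-1/93, 5/93)
j=11 picked index 11: u0 ∈ [-11/372, 1/12)
intersection: [0, 1/124)

0 1/124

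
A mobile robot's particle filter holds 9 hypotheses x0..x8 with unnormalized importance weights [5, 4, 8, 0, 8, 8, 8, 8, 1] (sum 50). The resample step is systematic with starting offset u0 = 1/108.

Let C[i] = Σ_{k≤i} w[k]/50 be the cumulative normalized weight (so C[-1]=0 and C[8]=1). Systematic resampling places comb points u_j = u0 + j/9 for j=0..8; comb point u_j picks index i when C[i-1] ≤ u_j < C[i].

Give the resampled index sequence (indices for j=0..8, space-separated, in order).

C = [1/10, 9/50, 17/50, 17/50, 1/2, 33/50, 41/50, 49/50, 1]
j=0: u_0=1/108 ∈ [0, 1/10) → index 0
j=1: u_1=13/108 ∈ [1/10, 9/50) → index 1
j=2: u_2=25/108 ∈ [9/50, 17/50) → index 2
j=3: u_3=37/108 ∈ [17/50, 1/2) → index 4
j=4: u_4=49/108 ∈ [17/50, 1/2) → index 4
j=5: u_5=61/108 ∈ [1/2, 33/50) → index 5
j=6: u_6=73/108 ∈ [33/50, 41/50) → index 6
j=7: u_7=85/108 ∈ [33/50, 41/50) → index 6
j=8: u_8=97/108 ∈ [41/50, 49/50) → index 7

0 1 2 4 4 5 6 6 7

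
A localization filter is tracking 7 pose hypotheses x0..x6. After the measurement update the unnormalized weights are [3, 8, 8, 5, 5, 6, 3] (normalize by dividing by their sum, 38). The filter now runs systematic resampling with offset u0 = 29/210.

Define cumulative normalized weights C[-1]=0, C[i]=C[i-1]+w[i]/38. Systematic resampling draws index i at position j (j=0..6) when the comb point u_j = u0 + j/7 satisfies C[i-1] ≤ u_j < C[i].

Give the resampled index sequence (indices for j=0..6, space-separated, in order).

C = [3/38, 11/38, 1/2, 12/19, 29/38, 35/38, 1]
j=0: u_0=29/210 ∈ [3/38, 11/38) → index 1
j=1: u_1=59/210 ∈ [3/38, 11/38) → index 1
j=2: u_2=89/210 ∈ [11/38, 1/2) → index 2
j=3: u_3=17/30 ∈ [1/2, 12/19) → index 3
j=4: u_4=149/210 ∈ [12/19, 29/38) → index 4
j=5: u_5=179/210 ∈ [29/38, 35/38) → index 5
j=6: u_6=209/210 ∈ [35/38, 1) → index 6

1 1 2 3 4 5 6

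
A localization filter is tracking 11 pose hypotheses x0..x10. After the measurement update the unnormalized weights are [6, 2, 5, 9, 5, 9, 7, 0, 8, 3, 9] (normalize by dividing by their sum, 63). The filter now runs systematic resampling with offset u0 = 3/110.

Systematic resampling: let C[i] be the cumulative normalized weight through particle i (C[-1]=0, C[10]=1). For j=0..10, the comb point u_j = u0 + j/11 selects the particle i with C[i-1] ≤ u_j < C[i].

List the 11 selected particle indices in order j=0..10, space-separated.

C = [2/21, 8/63, 13/63, 22/63, 3/7, 4/7, 43/63, 43/63, 17/21, 6/7, 1]
j=0: u_0=3/110 ∈ [0, 2/21) → index 0
j=1: u_1=13/110 ∈ [2/21, 8/63) → index 1
j=2: u_2=23/110 ∈ [13/63, 22/63) → index 3
j=3: u_3=3/10 ∈ [13/63, 22/63) → index 3
j=4: u_4=43/110 ∈ [22/63, 3/7) → index 4
j=5: u_5=53/110 ∈ [3/7, 4/7) → index 5
j=6: u_6=63/110 ∈ [4/7, 43/63) → index 6
j=7: u_7=73/110 ∈ [4/7, 43/63) → index 6
j=8: u_8=83/110 ∈ [43/63, 17/21) → index 8
j=9: u_9=93/110 ∈ [17/21, 6/7) → index 9
j=10: u_10=103/110 ∈ [6/7, 1) → index 10

0 1 3 3 4 5 6 6 8 9 10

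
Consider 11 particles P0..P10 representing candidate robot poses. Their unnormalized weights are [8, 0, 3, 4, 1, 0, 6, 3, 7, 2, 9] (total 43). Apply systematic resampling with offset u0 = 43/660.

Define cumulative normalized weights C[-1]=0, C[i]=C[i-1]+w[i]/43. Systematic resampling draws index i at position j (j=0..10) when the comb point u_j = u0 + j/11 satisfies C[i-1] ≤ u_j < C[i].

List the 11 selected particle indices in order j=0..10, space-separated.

C = [8/43, 8/43, 11/43, 15/43, 16/43, 16/43, 22/43, 25/43, 32/43, 34/43, 1]
j=0: u_0=43/660 ∈ [0, 8/43) → index 0
j=1: u_1=103/660 ∈ [0, 8/43) → index 0
j=2: u_2=163/660 ∈ [8/43, 11/43) → index 2
j=3: u_3=223/660 ∈ [11/43, 15/43) → index 3
j=4: u_4=283/660 ∈ [16/43, 22/43) → index 6
j=5: u_5=343/660 ∈ [22/43, 25/43) → index 7
j=6: u_6=403/660 ∈ [25/43, 32/43) → index 8
j=7: u_7=463/660 ∈ [25/43, 32/43) → index 8
j=8: u_8=523/660 ∈ [34/43, 1) → index 10
j=9: u_9=53/60 ∈ [34/43, 1) → index 10
j=10: u_10=643/660 ∈ [34/43, 1) → index 10

0 0 2 3 6 7 8 8 10 10 10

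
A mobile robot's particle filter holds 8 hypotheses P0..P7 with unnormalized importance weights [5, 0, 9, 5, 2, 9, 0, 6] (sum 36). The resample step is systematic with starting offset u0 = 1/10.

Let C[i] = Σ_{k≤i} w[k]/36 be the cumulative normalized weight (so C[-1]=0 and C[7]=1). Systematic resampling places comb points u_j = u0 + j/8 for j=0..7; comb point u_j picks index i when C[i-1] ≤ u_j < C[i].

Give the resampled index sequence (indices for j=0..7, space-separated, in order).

0 2 2 3 5 5 7 7

C = [5/36, 5/36, 7/18, 19/36, 7/12, 5/6, 5/6, 1]
j=0: u_0=1/10 ∈ [0, 5/36) → index 0
j=1: u_1=9/40 ∈ [5/36, 7/18) → index 2
j=2: u_2=7/20 ∈ [5/36, 7/18) → index 2
j=3: u_3=19/40 ∈ [7/18, 19/36) → index 3
j=4: u_4=3/5 ∈ [7/12, 5/6) → index 5
j=5: u_5=29/40 ∈ [7/12, 5/6) → index 5
j=6: u_6=17/20 ∈ [5/6, 1) → index 7
j=7: u_7=39/40 ∈ [5/6, 1) → index 7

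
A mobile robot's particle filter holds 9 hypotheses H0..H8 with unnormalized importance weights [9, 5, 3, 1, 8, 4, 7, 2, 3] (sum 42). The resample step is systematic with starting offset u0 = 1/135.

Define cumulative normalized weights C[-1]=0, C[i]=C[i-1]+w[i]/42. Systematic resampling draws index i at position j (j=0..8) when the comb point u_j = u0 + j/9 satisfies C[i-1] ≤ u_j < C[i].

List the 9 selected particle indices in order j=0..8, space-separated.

C = [3/14, 1/3, 17/42, 3/7, 13/21, 5/7, 37/42, 13/14, 1]
j=0: u_0=1/135 ∈ [0, 3/14) → index 0
j=1: u_1=16/135 ∈ [0, 3/14) → index 0
j=2: u_2=31/135 ∈ [3/14, 1/3) → index 1
j=3: u_3=46/135 ∈ [1/3, 17/42) → index 2
j=4: u_4=61/135 ∈ [3/7, 13/21) → index 4
j=5: u_5=76/135 ∈ [3/7, 13/21) → index 4
j=6: u_6=91/135 ∈ [13/21, 5/7) → index 5
j=7: u_7=106/135 ∈ [5/7, 37/42) → index 6
j=8: u_8=121/135 ∈ [37/42, 13/14) → index 7

0 0 1 2 4 4 5 6 7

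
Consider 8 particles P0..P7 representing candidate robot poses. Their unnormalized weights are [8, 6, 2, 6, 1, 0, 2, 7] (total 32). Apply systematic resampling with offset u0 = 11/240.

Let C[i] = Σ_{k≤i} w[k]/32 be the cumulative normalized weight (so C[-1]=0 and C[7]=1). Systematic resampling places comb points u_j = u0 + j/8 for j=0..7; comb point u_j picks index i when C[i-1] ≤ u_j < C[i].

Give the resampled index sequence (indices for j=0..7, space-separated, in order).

C = [1/4, 7/16, 1/2, 11/16, 23/32, 23/32, 25/32, 1]
j=0: u_0=11/240 ∈ [0, 1/4) → index 0
j=1: u_1=41/240 ∈ [0, 1/4) → index 0
j=2: u_2=71/240 ∈ [1/4, 7/16) → index 1
j=3: u_3=101/240 ∈ [1/4, 7/16) → index 1
j=4: u_4=131/240 ∈ [1/2, 11/16) → index 3
j=5: u_5=161/240 ∈ [1/2, 11/16) → index 3
j=6: u_6=191/240 ∈ [25/32, 1) → index 7
j=7: u_7=221/240 ∈ [25/32, 1) → index 7

0 0 1 1 3 3 7 7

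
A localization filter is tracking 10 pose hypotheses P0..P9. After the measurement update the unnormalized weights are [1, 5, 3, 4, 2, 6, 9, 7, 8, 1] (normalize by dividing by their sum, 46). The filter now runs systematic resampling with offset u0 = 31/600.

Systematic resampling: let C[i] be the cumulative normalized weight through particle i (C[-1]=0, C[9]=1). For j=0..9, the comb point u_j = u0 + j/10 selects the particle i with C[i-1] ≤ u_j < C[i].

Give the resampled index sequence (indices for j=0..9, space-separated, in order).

1 2 3 5 5 6 6 7 8 8

C = [1/46, 3/23, 9/46, 13/46, 15/46, 21/46, 15/23, 37/46, 45/46, 1]
j=0: u_0=31/600 ∈ [1/46, 3/23) → index 1
j=1: u_1=91/600 ∈ [3/23, 9/46) → index 2
j=2: u_2=151/600 ∈ [9/46, 13/46) → index 3
j=3: u_3=211/600 ∈ [15/46, 21/46) → index 5
j=4: u_4=271/600 ∈ [15/46, 21/46) → index 5
j=5: u_5=331/600 ∈ [21/46, 15/23) → index 6
j=6: u_6=391/600 ∈ [21/46, 15/23) → index 6
j=7: u_7=451/600 ∈ [15/23, 37/46) → index 7
j=8: u_8=511/600 ∈ [37/46, 45/46) → index 8
j=9: u_9=571/600 ∈ [37/46, 45/46) → index 8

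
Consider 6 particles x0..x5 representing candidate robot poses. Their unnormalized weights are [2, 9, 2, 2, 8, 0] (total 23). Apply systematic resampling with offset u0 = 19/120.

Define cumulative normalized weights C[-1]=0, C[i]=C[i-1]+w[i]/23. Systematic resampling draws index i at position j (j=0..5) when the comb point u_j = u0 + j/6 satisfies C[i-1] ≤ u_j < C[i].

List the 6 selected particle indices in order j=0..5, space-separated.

1 1 2 4 4 4

C = [2/23, 11/23, 13/23, 15/23, 1, 1]
j=0: u_0=19/120 ∈ [2/23, 11/23) → index 1
j=1: u_1=13/40 ∈ [2/23, 11/23) → index 1
j=2: u_2=59/120 ∈ [11/23, 13/23) → index 2
j=3: u_3=79/120 ∈ [15/23, 1) → index 4
j=4: u_4=33/40 ∈ [15/23, 1) → index 4
j=5: u_5=119/120 ∈ [15/23, 1) → index 4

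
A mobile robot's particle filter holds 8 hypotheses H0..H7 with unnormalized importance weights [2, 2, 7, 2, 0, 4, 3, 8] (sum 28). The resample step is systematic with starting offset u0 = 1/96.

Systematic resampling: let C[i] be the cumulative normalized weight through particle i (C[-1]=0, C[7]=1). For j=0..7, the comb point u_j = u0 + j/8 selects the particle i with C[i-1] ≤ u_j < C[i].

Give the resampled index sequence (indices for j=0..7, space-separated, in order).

0 1 2 2 5 6 7 7

C = [1/14, 1/7, 11/28, 13/28, 13/28, 17/28, 5/7, 1]
j=0: u_0=1/96 ∈ [0, 1/14) → index 0
j=1: u_1=13/96 ∈ [1/14, 1/7) → index 1
j=2: u_2=25/96 ∈ [1/7, 11/28) → index 2
j=3: u_3=37/96 ∈ [1/7, 11/28) → index 2
j=4: u_4=49/96 ∈ [13/28, 17/28) → index 5
j=5: u_5=61/96 ∈ [17/28, 5/7) → index 6
j=6: u_6=73/96 ∈ [5/7, 1) → index 7
j=7: u_7=85/96 ∈ [5/7, 1) → index 7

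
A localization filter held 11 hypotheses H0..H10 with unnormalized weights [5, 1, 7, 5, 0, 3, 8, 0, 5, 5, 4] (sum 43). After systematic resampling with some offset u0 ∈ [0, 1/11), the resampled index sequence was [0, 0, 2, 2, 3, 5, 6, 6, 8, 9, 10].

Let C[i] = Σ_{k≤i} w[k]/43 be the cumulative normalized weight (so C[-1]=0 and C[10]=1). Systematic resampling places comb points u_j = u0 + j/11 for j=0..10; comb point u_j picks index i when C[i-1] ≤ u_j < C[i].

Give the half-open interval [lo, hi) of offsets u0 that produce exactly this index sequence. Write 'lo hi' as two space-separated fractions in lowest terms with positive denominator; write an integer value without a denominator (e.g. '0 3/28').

C = [5/43, 6/43, 13/43, 18/43, 18/43, 21/43, 29/43, 29/43, 34/43, 39/43, 1]
j=0 picked index 0: u0 ∈ [0, 5/43)
j=1 picked index 0: u0 ∈ [-1/11, 12/473)
j=2 picked index 2: u0 ∈ [-20/473, 57/473)
j=3 picked index 2: u0 ∈ [-63/473, 14/473)
j=4 picked index 3: u0 ∈ [-29/473, 26/473)
j=5 picked index 5: u0 ∈ [-17/473, 16/473)
j=6 picked index 6: u0 ∈ [-27/473, 61/473)
j=7 picked index 6: u0 ∈ [-70/473, 18/473)
j=8 picked index 8: u0 ∈ [-25/473, 30/473)
j=9 picked index 9: u0 ∈ [-13/473, 42/473)
j=10 picked index 10: u0 ∈ [-1/473, 1/11)
intersection: [0, 12/473)

0 12/473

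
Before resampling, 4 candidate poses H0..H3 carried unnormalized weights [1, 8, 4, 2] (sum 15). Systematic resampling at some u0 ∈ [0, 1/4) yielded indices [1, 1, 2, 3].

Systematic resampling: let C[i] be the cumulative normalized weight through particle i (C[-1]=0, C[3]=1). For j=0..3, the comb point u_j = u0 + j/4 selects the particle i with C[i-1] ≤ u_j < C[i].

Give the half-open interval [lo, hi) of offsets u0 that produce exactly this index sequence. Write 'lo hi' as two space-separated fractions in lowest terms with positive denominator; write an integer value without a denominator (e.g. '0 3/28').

7/60 1/4

C = [1/15, 3/5, 13/15, 1]
j=0 picked index 1: u0 ∈ [1/15, 3/5)
j=1 picked index 1: u0 ∈ [-11/60, 7/20)
j=2 picked index 2: u0 ∈ [1/10, 11/30)
j=3 picked index 3: u0 ∈ [7/60, 1/4)
intersection: [7/60, 1/4)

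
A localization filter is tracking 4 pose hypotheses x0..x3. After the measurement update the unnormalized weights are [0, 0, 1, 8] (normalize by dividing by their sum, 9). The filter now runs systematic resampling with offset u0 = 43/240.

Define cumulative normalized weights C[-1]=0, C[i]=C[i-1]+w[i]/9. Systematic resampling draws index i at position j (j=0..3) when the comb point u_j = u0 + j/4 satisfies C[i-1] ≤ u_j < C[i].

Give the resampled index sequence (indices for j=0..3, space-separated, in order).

C = [0, 0, 1/9, 1]
j=0: u_0=43/240 ∈ [1/9, 1) → index 3
j=1: u_1=103/240 ∈ [1/9, 1) → index 3
j=2: u_2=163/240 ∈ [1/9, 1) → index 3
j=3: u_3=223/240 ∈ [1/9, 1) → index 3

3 3 3 3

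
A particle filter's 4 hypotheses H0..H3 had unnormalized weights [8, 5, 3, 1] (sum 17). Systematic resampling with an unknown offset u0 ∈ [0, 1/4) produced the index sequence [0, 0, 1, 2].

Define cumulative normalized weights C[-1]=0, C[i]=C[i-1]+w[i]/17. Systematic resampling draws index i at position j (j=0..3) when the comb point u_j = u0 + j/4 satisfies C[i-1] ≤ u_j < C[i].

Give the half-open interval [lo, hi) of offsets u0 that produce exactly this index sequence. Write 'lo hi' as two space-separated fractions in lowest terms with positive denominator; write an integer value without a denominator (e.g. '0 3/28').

1/68 13/68

C = [8/17, 13/17, 16/17, 1]
j=0 picked index 0: u0 ∈ [0, 8/17)
j=1 picked index 0: u0 ∈ [-1/4, 15/68)
j=2 picked index 1: u0 ∈ [-1/34, 9/34)
j=3 picked index 2: u0 ∈ [1/68, 13/68)
intersection: [1/68, 13/68)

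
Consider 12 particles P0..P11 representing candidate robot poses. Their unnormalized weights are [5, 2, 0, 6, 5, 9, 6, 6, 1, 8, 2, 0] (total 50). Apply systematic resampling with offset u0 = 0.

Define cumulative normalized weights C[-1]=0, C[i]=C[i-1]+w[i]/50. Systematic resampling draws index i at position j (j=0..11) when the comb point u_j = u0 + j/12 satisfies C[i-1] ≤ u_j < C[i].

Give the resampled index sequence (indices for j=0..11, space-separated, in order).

0 0 3 3 4 5 5 6 7 7 9 9

C = [1/10, 7/50, 7/50, 13/50, 9/25, 27/50, 33/50, 39/50, 4/5, 24/25, 1, 1]
j=0: u_0=0 ∈ [0, 1/10) → index 0
j=1: u_1=1/12 ∈ [0, 1/10) → index 0
j=2: u_2=1/6 ∈ [7/50, 13/50) → index 3
j=3: u_3=1/4 ∈ [7/50, 13/50) → index 3
j=4: u_4=1/3 ∈ [13/50, 9/25) → index 4
j=5: u_5=5/12 ∈ [9/25, 27/50) → index 5
j=6: u_6=1/2 ∈ [9/25, 27/50) → index 5
j=7: u_7=7/12 ∈ [27/50, 33/50) → index 6
j=8: u_8=2/3 ∈ [33/50, 39/50) → index 7
j=9: u_9=3/4 ∈ [33/50, 39/50) → index 7
j=10: u_10=5/6 ∈ [4/5, 24/25) → index 9
j=11: u_11=11/12 ∈ [4/5, 24/25) → index 9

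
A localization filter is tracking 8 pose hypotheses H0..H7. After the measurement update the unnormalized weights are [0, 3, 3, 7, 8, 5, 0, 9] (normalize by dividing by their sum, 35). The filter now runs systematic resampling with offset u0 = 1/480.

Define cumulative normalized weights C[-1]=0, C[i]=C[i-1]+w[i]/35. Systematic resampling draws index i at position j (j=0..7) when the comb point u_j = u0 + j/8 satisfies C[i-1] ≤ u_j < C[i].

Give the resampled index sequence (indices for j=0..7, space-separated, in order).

1 2 3 4 4 5 7 7

C = [0, 3/35, 6/35, 13/35, 3/5, 26/35, 26/35, 1]
j=0: u_0=1/480 ∈ [0, 3/35) → index 1
j=1: u_1=61/480 ∈ [3/35, 6/35) → index 2
j=2: u_2=121/480 ∈ [6/35, 13/35) → index 3
j=3: u_3=181/480 ∈ [13/35, 3/5) → index 4
j=4: u_4=241/480 ∈ [13/35, 3/5) → index 4
j=5: u_5=301/480 ∈ [3/5, 26/35) → index 5
j=6: u_6=361/480 ∈ [26/35, 1) → index 7
j=7: u_7=421/480 ∈ [26/35, 1) → index 7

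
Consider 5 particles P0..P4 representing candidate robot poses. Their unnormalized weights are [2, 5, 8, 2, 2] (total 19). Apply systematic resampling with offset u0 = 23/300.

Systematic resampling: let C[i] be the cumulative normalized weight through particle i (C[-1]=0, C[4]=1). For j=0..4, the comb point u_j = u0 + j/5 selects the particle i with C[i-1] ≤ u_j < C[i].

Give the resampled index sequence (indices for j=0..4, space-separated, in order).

0 1 2 2 3

C = [2/19, 7/19, 15/19, 17/19, 1]
j=0: u_0=23/300 ∈ [0, 2/19) → index 0
j=1: u_1=83/300 ∈ [2/19, 7/19) → index 1
j=2: u_2=143/300 ∈ [7/19, 15/19) → index 2
j=3: u_3=203/300 ∈ [7/19, 15/19) → index 2
j=4: u_4=263/300 ∈ [15/19, 17/19) → index 3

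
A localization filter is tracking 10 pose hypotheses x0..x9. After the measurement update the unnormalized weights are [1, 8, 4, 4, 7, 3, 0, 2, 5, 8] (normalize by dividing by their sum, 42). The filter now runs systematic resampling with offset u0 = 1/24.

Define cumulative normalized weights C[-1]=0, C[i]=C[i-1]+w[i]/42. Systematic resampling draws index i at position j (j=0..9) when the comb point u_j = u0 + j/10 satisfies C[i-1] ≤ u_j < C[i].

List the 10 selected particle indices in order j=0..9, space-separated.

1 1 2 3 4 4 5 8 9 9

C = [1/42, 3/14, 13/42, 17/42, 4/7, 9/14, 9/14, 29/42, 17/21, 1]
j=0: u_0=1/24 ∈ [1/42, 3/14) → index 1
j=1: u_1=17/120 ∈ [1/42, 3/14) → index 1
j=2: u_2=29/120 ∈ [3/14, 13/42) → index 2
j=3: u_3=41/120 ∈ [13/42, 17/42) → index 3
j=4: u_4=53/120 ∈ [17/42, 4/7) → index 4
j=5: u_5=13/24 ∈ [17/42, 4/7) → index 4
j=6: u_6=77/120 ∈ [4/7, 9/14) → index 5
j=7: u_7=89/120 ∈ [29/42, 17/21) → index 8
j=8: u_8=101/120 ∈ [17/21, 1) → index 9
j=9: u_9=113/120 ∈ [17/21, 1) → index 9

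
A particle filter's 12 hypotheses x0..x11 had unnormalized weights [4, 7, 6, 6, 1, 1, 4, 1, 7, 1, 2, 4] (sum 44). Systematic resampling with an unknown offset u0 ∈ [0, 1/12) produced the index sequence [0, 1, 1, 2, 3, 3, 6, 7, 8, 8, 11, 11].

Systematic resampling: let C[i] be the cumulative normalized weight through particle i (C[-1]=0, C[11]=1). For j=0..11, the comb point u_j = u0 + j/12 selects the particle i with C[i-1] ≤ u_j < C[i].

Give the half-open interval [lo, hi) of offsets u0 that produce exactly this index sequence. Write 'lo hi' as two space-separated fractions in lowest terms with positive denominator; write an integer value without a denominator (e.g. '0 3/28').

5/66 1/12

C = [1/11, 1/4, 17/44, 23/44, 6/11, 25/44, 29/44, 15/22, 37/44, 19/22, 10/11, 1]
j=0 picked index 0: u0 ∈ [0, 1/11)
j=1 picked index 1: u0 ∈ [1/132, 1/6)
j=2 picked index 1: u0 ∈ [-5/66, 1/12)
j=3 picked index 2: u0 ∈ [0, 3/22)
j=4 picked index 3: u0 ∈ [7/132, 25/132)
j=5 picked index 3: u0 ∈ [-1/33, 7/66)
j=6 picked index 6: u0 ∈ [3/44, 7/44)
j=7 picked index 7: u0 ∈ [5/66, 13/132)
j=8 picked index 8: u0 ∈ [1/66, 23/132)
j=9 picked index 8: u0 ∈ [-3/44, 1/11)
j=10 picked index 11: u0 ∈ [5/66, 1/6)
j=11 picked index 11: u0 ∈ [-1/132, 1/12)
intersection: [5/66, 1/12)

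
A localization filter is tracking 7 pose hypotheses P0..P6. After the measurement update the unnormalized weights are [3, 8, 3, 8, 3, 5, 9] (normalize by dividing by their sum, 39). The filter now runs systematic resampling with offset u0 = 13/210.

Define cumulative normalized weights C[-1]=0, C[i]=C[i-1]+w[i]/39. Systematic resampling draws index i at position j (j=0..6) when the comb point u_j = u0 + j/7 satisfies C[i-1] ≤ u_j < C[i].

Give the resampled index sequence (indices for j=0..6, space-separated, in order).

C = [1/13, 11/39, 14/39, 22/39, 25/39, 10/13, 1]
j=0: u_0=13/210 ∈ [0, 1/13) → index 0
j=1: u_1=43/210 ∈ [1/13, 11/39) → index 1
j=2: u_2=73/210 ∈ [11/39, 14/39) → index 2
j=3: u_3=103/210 ∈ [14/39, 22/39) → index 3
j=4: u_4=19/30 ∈ [22/39, 25/39) → index 4
j=5: u_5=163/210 ∈ [10/13, 1) → index 6
j=6: u_6=193/210 ∈ [10/13, 1) → index 6

0 1 2 3 4 6 6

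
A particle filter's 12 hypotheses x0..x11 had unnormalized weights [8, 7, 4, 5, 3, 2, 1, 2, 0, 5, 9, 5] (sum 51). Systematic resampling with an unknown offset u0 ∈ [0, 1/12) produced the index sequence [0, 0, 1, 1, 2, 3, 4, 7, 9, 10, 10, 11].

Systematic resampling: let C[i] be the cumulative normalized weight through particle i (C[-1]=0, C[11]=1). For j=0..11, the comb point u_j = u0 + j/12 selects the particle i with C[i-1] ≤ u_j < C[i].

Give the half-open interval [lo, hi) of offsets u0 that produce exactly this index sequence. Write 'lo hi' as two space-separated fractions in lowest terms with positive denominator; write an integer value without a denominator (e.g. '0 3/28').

1/204 1/34

C = [8/51, 5/17, 19/51, 8/17, 9/17, 29/51, 10/17, 32/51, 32/51, 37/51, 46/51, 1]
j=0 picked index 0: u0 ∈ [0, 8/51)
j=1 picked index 0: u0 ∈ [-1/12, 5/68)
j=2 picked index 1: u0 ∈ [-1/102, 13/102)
j=3 picked index 1: u0 ∈ [-19/204, 3/68)
j=4 picked index 2: u0 ∈ [-2/51, 2/51)
j=5 picked index 3: u0 ∈ [-3/68, 11/204)
j=6 picked index 4: u0 ∈ [-1/34, 1/34)
j=7 picked index 7: u0 ∈ [1/204, 3/68)
j=8 picked index 9: u0 ∈ [-2/51, 1/17)
j=9 picked index 10: u0 ∈ [-5/204, 31/204)
j=10 picked index 10: u0 ∈ [-11/102, 7/102)
j=11 picked index 11: u0 ∈ [-1/68, 1/12)
intersection: [1/204, 1/34)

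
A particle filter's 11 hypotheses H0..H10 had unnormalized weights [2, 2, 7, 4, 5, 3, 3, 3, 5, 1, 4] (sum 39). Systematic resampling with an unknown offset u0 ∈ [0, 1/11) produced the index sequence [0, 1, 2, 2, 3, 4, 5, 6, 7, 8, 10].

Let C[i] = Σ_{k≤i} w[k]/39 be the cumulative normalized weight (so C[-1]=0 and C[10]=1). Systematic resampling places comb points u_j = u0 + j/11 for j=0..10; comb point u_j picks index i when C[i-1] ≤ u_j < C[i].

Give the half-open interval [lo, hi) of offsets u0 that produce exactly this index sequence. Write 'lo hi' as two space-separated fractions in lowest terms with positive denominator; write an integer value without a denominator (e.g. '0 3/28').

0 4/429

C = [2/39, 4/39, 11/39, 5/13, 20/39, 23/39, 2/3, 29/39, 34/39, 35/39, 1]
j=0 picked index 0: u0 ∈ [0, 2/39)
j=1 picked index 1: u0 ∈ [-17/429, 5/429)
j=2 picked index 2: u0 ∈ [-34/429, 43/429)
j=3 picked index 2: u0 ∈ [-73/429, 4/429)
j=4 picked index 3: u0 ∈ [-35/429, 3/143)
j=5 picked index 4: u0 ∈ [-10/143, 25/429)
j=6 picked index 5: u0 ∈ [-14/429, 19/429)
j=7 picked index 6: u0 ∈ [-20/429, 1/33)
j=8 picked index 7: u0 ∈ [-2/33, 7/429)
j=9 picked index 8: u0 ∈ [-32/429, 23/429)
j=10 picked index 10: u0 ∈ [-5/429, 1/11)
intersection: [0, 4/429)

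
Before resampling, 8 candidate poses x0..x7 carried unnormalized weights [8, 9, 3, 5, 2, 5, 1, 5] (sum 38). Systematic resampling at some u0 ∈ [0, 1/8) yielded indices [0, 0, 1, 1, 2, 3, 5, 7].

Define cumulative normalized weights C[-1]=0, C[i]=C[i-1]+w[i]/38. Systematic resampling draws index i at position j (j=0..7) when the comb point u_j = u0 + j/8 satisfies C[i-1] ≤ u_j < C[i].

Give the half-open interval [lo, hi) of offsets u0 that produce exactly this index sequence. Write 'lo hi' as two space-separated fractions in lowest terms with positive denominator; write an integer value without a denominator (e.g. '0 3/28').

0 1/38

C = [4/19, 17/38, 10/19, 25/38, 27/38, 16/19, 33/38, 1]
j=0 picked index 0: u0 ∈ [0, 4/19)
j=1 picked index 0: u0 ∈ [-1/8, 13/152)
j=2 picked index 1: u0 ∈ [-3/76, 15/76)
j=3 picked index 1: u0 ∈ [-25/152, 11/152)
j=4 picked index 2: u0 ∈ [-1/19, 1/38)
j=5 picked index 3: u0 ∈ [-15/152, 5/152)
j=6 picked index 5: u0 ∈ [-3/76, 7/76)
j=7 picked index 7: u0 ∈ [-1/152, 1/8)
intersection: [0, 1/38)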